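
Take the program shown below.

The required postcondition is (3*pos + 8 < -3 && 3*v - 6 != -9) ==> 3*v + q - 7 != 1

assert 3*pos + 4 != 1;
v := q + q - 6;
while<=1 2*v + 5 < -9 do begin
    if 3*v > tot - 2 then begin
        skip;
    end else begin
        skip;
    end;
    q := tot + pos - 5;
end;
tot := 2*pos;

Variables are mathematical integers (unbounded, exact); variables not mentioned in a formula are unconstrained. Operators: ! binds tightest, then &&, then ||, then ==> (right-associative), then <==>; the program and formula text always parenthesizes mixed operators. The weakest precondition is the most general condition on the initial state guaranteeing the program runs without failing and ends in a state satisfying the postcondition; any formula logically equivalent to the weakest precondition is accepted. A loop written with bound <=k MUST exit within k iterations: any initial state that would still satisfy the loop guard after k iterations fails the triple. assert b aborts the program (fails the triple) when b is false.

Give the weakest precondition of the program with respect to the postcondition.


Working backward. After the program, the postcondition (3*pos + 8 < -3 && 3*v - 6 != -9) ==> 3*v + q - 7 != 1 must hold; in canonical form it is (3*pos < -11 && 3*v != -3) ==> q + 3*v != 8.
Before tot := 2*pos: (3*pos < -11 && 3*v != -3) ==> q + 3*v != 8
Before the loop (bound <=1), unroll the exhaustion recursion (WP_0 = exit-now case; WP_j = one more guarded iteration, up to j = 1):
  WP_0: (!(2*v < -14)) && ((3*pos < -11 && 3*v != -3) ==> q + 3*v != 8)
  WP_1: (2*v < -14 ==> ((3*v > tot - 2 ==> ((!(2*v < -14)) && ((3*pos < -11 && 3*v != -3) ==> pos + tot + 3*v != 13))) && ((!(3*v > tot - 2)) ==> ((!(2*v < -14)) && ((3*pos < -11 && 3*v != -3) ==> pos + tot + 3*v != 13))))) && ((!(2*v < -14)) ==> ((3*pos < -11 && 3*v != -3) ==> q + 3*v != 8))
So before the loop: (2*v < -14 ==> ((3*v > tot - 2 ==> ((!(2*v < -14)) && ((3*pos < -11 && 3*v != -3) ==> pos + tot + 3*v != 13))) && ((!(3*v > tot - 2)) ==> ((!(2*v < -14)) && ((3*pos < -11 && 3*v != -3) ==> pos + tot + 3*v != 13))))) && ((!(2*v < -14)) ==> ((3*pos < -11 && 3*v != -3) ==> q + 3*v != 8))
Before v := q + q - 6: (4*q < -2 ==> ((6*q > tot + 16 ==> ((!(4*q < -2)) && ((3*pos < -11 && 6*q != 15) ==> pos + 6*q + tot != 31))) && ((!(6*q > tot + 16)) ==> ((!(4*q < -2)) && ((3*pos < -11 && 6*q != 15) ==> pos + 6*q + tot != 31))))) && ((!(4*q < -2)) ==> ((3*pos < -11 && 6*q != 15) ==> 7*q != 26))
Before assert 3*pos + 4 != 1: 3*pos != -3 && (4*q < -2 ==> ((6*q > tot + 16 ==> ((!(4*q < -2)) && ((3*pos < -11 && 6*q != 15) ==> pos + 6*q + tot != 31))) && ((!(6*q > tot + 16)) ==> ((!(4*q < -2)) && ((3*pos < -11 && 6*q != 15) ==> pos + 6*q + tot != 31))))) && ((!(4*q < -2)) ==> ((3*pos < -11 && 6*q != 15) ==> 7*q != 26))
Answer: WP = 3*pos != -3 && (4*q < -2 ==> ((6*q > tot + 16 ==> ((!(4*q < -2)) && ((3*pos < -11 && 6*q != 15) ==> pos + 6*q + tot != 31))) && ((!(6*q > tot + 16)) ==> ((!(4*q < -2)) && ((3*pos < -11 && 6*q != 15) ==> pos + 6*q + tot != 31))))) && ((!(4*q < -2)) ==> ((3*pos < -11 && 6*q != 15) ==> 7*q != 26))


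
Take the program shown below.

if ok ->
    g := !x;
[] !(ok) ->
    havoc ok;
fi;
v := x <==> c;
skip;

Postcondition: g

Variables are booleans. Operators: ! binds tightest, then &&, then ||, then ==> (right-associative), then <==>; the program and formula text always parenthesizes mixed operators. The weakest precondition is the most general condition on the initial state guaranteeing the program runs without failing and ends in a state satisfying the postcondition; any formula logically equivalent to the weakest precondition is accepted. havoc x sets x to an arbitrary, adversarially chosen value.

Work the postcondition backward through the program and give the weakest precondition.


Working backward. After the program, g must hold.
Before skip: g
Before v := x <==> c: g
Then branch requires !x; else branch requires g.
Before the if: (ok ==> (!x)) && ((!ok) ==> g)
Answer: WP = (ok ==> (!x)) && ((!ok) ==> g)


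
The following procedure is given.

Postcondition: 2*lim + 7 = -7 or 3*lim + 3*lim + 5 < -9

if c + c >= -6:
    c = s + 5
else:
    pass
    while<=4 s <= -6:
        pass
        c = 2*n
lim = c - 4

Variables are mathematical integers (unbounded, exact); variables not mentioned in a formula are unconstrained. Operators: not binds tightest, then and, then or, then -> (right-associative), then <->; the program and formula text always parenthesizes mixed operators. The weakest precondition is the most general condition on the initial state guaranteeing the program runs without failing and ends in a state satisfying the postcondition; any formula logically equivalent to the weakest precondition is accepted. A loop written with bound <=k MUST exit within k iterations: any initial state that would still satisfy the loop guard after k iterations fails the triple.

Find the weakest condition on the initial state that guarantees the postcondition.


Working backward. After the program, the postcondition 2*lim + 7 = -7 or 3*lim + 3*lim + 5 < -9 must hold; in canonical form it is 2*lim = -14 or 6*lim < -14.
Before lim := c - 4: 2*c = -6 or 6*c < 10
Then branch requires 2*s = -16 or 6*s < -20; else branch requires (s <= -6 -> ((s <= -6 -> ((s <= -6 -> ((s <= -6 -> ((not (s <= -6)) and (4*n = -6 or 12*n < 10))) and ((not (s <= -6)) -> (4*n = -6 or 12*n < 10)))) and ((not (s <= -6)) -> (4*n = -6 or 12*n < 10)))) and ((not (s <= -6)) -> (4*n = -6 or 12*n < 10)))) and ((not (s <= -6)) -> (2*c = -6 or 6*c < 10)).
Before the if: (2*c >= -6 -> (2*s = -16 or 6*s < -20)) and ((not (2*c >= -6)) -> ((s <= -6 -> ((s <= -6 -> ((s <= -6 -> ((s <= -6 -> ((not (s <= -6)) and (4*n = -6 or 12*n < 10))) and ((not (s <= -6)) -> (4*n = -6 or 12*n < 10)))) and ((not (s <= -6)) -> (4*n = -6 or 12*n < 10)))) and ((not (s <= -6)) -> (4*n = -6 or 12*n < 10)))) and ((not (s <= -6)) -> (2*c = -6 or 6*c < 10))))
Answer: WP = (2*c >= -6 -> (2*s = -16 or 6*s < -20)) and ((not (2*c >= -6)) -> ((s <= -6 -> ((s <= -6 -> ((s <= -6 -> ((s <= -6 -> ((not (s <= -6)) and (4*n = -6 or 12*n < 10))) and ((not (s <= -6)) -> (4*n = -6 or 12*n < 10)))) and ((not (s <= -6)) -> (4*n = -6 or 12*n < 10)))) and ((not (s <= -6)) -> (4*n = -6 or 12*n < 10)))) and ((not (s <= -6)) -> (2*c = -6 or 6*c < 10))))


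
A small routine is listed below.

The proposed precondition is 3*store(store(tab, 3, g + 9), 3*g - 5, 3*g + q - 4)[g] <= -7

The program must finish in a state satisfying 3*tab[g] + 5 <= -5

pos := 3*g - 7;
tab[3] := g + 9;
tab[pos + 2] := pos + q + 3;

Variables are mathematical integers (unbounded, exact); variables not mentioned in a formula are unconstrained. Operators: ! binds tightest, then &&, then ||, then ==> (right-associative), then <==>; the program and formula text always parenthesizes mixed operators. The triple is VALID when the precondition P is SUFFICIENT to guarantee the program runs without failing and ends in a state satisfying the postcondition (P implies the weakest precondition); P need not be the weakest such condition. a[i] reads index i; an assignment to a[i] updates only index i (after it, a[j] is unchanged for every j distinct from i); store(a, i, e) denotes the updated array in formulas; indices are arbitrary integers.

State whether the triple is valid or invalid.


Working backward. After the program, the postcondition 3*tab[g] + 5 <= -5 must hold; in canonical form it is 3*tab[g] <= -10.
Before tab[pos + 2] := pos + q + 3: 3*store(tab, pos + 2, pos + q + 3)[g] <= -10
Before tab[3] := g + 9: 3*store(store(tab, 3, g + 9), pos + 2, pos + q + 3)[g] <= -10
Before pos := 3*g - 7: 3*store(store(tab, 3, g + 9), 3*g - 5, 3*g + q - 4)[g] <= -10
The weakest precondition is 3*store(store(tab, 3, g + 9), 3*g - 5, 3*g + q - 4)[g] <= -10.
Check whether 3*store(store(tab, 3, g + 9), 3*g - 5, 3*g + q - 4)[g] <= -7 implies it.
Countermodel: at the initial state g = 4, q = -2, tab = {[3] = 2, [4] = -3, [7] = 2, elsewhere 2}, the precondition holds but the weakest precondition fails.
Answer: invalid


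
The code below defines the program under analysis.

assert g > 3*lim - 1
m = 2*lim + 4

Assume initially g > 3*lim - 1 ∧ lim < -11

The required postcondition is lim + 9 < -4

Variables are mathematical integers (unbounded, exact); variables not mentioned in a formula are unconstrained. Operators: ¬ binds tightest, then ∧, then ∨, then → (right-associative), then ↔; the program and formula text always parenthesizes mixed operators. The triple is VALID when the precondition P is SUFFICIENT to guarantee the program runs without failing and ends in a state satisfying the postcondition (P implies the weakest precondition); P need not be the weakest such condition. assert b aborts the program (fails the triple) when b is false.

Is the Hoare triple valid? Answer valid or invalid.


Working backward. After the program, the postcondition lim + 9 < -4 must hold; in canonical form it is lim < -13.
Before m := 2*lim + 4: lim < -13
Before assert g > 3*lim - 1: g > 3*lim - 1 ∧ lim < -13
The weakest precondition is g > 3*lim - 1 ∧ lim < -13.
Check whether g > 3*lim - 1 ∧ lim < -11 implies it.
Countermodel: at the initial state g = -39, lim = -13, the precondition holds but the weakest precondition fails.
Answer: invalid


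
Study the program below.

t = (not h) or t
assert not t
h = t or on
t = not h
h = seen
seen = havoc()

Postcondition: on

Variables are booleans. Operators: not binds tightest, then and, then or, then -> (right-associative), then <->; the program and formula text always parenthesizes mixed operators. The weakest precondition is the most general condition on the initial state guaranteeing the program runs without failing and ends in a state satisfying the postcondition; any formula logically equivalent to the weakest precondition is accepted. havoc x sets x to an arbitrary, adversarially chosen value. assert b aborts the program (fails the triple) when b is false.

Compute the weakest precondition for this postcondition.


Working backward. After the program, on must hold.
Before havoc seen: on
Before h := seen: on
Before t := not h: on
Before h := t or on: on
Before assert not t: (not t) and on
Before t := (not h) or t: (not ((not h) or t)) and on
Answer: WP = (not ((not h) or t)) and on


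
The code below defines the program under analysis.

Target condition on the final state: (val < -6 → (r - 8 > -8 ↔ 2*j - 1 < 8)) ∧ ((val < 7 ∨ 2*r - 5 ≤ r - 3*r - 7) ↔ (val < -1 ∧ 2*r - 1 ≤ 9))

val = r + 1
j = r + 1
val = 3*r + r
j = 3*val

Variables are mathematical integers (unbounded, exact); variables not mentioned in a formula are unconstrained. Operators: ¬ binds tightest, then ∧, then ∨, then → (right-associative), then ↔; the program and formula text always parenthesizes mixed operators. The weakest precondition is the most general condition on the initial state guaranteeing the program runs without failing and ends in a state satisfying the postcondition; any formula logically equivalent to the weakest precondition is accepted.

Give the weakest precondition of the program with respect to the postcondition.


Working backward. After the program, the postcondition (val < -6 → (r - 8 > -8 ↔ 2*j - 1 < 8)) ∧ ((val < 7 ∨ 2*r - 5 ≤ r - 3*r - 7) ↔ (val < -1 ∧ 2*r - 1 ≤ 9)) must hold; in canonical form it is (val < -6 → (r > 0 ↔ 2*j < 9)) ∧ ((val < 7 ∨ 4*r ≤ -2) ↔ (val < -1 ∧ 2*r ≤ 10)).
Before j := 3*val: (val < -6 → (r > 0 ↔ 6*val < 9)) ∧ ((val < 7 ∨ 4*r ≤ -2) ↔ (val < -1 ∧ 2*r ≤ 10))
Before val := 3*r + r: (4*r < -6 → (r > 0 ↔ 24*r < 9)) ∧ ((4*r < 7 ∨ 4*r ≤ -2) ↔ (4*r < -1 ∧ 2*r ≤ 10))
Before j := r + 1: (4*r < -6 → (r > 0 ↔ 24*r < 9)) ∧ ((4*r < 7 ∨ 4*r ≤ -2) ↔ (4*r < -1 ∧ 2*r ≤ 10))
Before val := r + 1: (4*r < -6 → (r > 0 ↔ 24*r < 9)) ∧ ((4*r < 7 ∨ 4*r ≤ -2) ↔ (4*r < -1 ∧ 2*r ≤ 10))
Answer: WP = (4*r < -6 → (r > 0 ↔ 24*r < 9)) ∧ ((4*r < 7 ∨ 4*r ≤ -2) ↔ (4*r < -1 ∧ 2*r ≤ 10))


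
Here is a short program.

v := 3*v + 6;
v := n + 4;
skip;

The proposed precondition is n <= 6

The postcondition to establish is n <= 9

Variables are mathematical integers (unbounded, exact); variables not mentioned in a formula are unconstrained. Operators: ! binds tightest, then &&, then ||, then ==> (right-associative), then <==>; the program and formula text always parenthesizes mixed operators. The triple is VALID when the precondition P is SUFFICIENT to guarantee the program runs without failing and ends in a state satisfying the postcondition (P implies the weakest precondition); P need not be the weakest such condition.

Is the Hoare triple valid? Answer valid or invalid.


Working backward. After the program, n <= 9 must hold.
Before skip: n <= 9
Before v := n + 4: n <= 9
Before v := 3*v + 6: n <= 9
The weakest precondition is n <= 9.
Check whether n <= 6 implies it.
Every state satisfying the precondition satisfies the weakest precondition: the implication holds.
Answer: valid


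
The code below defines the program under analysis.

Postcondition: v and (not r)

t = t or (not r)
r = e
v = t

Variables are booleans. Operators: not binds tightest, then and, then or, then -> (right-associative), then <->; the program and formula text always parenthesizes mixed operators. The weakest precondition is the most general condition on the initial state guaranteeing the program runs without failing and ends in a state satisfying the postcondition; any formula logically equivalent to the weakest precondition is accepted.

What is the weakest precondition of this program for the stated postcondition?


Working backward. After the program, v and (not r) must hold.
Before v := t: t and (not r)
Before r := e: t and (not e)
Before t := t or (not r): (t or (not r)) and (not e)
Answer: WP = (t or (not r)) and (not e)


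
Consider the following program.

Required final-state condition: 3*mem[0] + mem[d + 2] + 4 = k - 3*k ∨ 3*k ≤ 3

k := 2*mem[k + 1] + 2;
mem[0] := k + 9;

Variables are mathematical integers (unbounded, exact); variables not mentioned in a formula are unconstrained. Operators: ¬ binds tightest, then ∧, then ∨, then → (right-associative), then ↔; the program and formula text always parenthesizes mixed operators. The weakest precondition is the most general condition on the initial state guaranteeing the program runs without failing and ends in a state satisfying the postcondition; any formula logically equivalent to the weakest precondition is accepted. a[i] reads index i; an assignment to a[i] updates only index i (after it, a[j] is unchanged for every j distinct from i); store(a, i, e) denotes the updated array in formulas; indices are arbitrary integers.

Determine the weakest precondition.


Working backward. After the program, the postcondition 3*mem[0] + mem[d + 2] + 4 = k - 3*k ∨ 3*k ≤ 3 must hold; in canonical form it is mem[d + 2] + 3*mem[0] + 2*k = -4 ∨ 3*k ≤ 3.
Before mem[0] := k + 9: store(mem, 0, k + 9)[d + 2] + 5*k = -31 ∨ 3*k ≤ 3
Before k := 2*mem[k + 1] + 2: 10*mem[k + 1] + store(mem, 0, 2*mem[k + 1] + 11)[d + 2] = -41 ∨ 6*mem[k + 1] ≤ -3
Answer: WP = 10*mem[k + 1] + store(mem, 0, 2*mem[k + 1] + 11)[d + 2] = -41 ∨ 6*mem[k + 1] ≤ -3


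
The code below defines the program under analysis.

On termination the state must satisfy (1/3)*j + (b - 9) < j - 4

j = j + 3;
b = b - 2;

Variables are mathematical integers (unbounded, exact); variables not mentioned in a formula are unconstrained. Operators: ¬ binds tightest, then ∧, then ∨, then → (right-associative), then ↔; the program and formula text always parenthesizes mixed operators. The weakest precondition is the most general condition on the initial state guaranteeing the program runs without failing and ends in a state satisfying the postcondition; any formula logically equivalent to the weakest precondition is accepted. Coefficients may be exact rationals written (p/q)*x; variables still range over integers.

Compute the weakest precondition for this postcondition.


Working backward. After the program, the postcondition (1/3)*j + (b - 9) < j - 4 must hold; in canonical form it is b < (2/3)*j + 5.
Before b := b - 2: b < (2/3)*j + 7
Before j := j + 3: b < (2/3)*j + 9
Answer: WP = b < (2/3)*j + 9


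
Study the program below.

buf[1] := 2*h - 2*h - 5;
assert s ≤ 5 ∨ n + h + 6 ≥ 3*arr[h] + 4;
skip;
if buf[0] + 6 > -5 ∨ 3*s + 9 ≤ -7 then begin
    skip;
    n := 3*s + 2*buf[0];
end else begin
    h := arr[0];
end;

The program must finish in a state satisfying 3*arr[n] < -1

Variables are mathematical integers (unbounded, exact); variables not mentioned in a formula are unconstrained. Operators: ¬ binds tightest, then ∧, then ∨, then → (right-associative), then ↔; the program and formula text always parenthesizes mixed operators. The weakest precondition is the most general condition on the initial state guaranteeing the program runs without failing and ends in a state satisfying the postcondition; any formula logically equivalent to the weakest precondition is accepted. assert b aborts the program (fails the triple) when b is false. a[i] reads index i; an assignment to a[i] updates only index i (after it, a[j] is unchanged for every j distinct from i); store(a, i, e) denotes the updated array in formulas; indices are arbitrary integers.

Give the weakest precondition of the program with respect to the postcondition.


Working backward. After the program, 3*arr[n] < -1 must hold.
Then branch requires 3*arr[2*buf[0] + 3*s] < -1; else branch requires 3*arr[n] < -1.
Before the if: ((buf[0] > -11 ∨ 3*s ≤ -16) → 3*arr[2*buf[0] + 3*s] < -1) ∧ ((¬(buf[0] > -11 ∨ 3*s ≤ -16)) → 3*arr[n] < -1)
Before skip: ((buf[0] > -11 ∨ 3*s ≤ -16) → 3*arr[2*buf[0] + 3*s] < -1) ∧ ((¬(buf[0] > -11 ∨ 3*s ≤ -16)) → 3*arr[n] < -1)
Before assert s ≤ 5 ∨ n + h + 6 ≥ 3*arr[h] + 4: (s ≤ 5 ∨ h + n ≥ 3*arr[h] - 2) ∧ ((buf[0] > -11 ∨ 3*s ≤ -16) → 3*arr[2*buf[0] + 3*s] < -1) ∧ ((¬(buf[0] > -11 ∨ 3*s ≤ -16)) → 3*arr[n] < -1)
Before buf[1] := 2*h - 2*h - 5: (s ≤ 5 ∨ h + n ≥ 3*arr[h] - 2) ∧ ((buf[0] > -11 ∨ 3*s ≤ -16) → 3*arr[2*buf[0] + 3*s] < -1) ∧ ((¬(buf[0] > -11 ∨ 3*s ≤ -16)) → 3*arr[n] < -1)
Answer: WP = (s ≤ 5 ∨ h + n ≥ 3*arr[h] - 2) ∧ ((buf[0] > -11 ∨ 3*s ≤ -16) → 3*arr[2*buf[0] + 3*s] < -1) ∧ ((¬(buf[0] > -11 ∨ 3*s ≤ -16)) → 3*arr[n] < -1)


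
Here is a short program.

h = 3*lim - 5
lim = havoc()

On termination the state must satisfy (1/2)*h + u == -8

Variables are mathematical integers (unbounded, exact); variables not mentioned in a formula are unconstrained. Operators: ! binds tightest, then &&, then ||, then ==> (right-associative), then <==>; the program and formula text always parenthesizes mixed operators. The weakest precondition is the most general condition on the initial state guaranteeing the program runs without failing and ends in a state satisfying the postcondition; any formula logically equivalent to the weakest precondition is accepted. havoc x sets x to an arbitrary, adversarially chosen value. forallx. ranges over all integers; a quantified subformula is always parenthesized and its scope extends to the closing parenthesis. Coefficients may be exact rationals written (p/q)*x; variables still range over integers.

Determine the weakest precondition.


Working backward. After the program, (1/2)*h + u == -8 must hold.
Before havoc lim: (1/2)*h + u == -8
Before h := 3*lim - 5: (3/2)*lim + u == -11/2
Answer: WP = (3/2)*lim + u == -11/2


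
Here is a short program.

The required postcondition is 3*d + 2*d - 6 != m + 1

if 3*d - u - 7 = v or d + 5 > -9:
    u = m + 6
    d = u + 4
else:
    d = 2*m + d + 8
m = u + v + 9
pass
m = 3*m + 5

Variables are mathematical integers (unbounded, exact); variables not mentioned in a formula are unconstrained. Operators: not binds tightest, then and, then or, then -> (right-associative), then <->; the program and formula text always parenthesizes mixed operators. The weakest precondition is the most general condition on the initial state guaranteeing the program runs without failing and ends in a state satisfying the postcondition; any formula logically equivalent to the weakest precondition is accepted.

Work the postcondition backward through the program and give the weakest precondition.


Working backward. After the program, the postcondition 3*d + 2*d - 6 != m + 1 must hold; in canonical form it is 5*d != m + 7.
Before m := 3*m + 5: 5*d != 3*m + 12
Before skip: 5*d != 3*m + 12
Before m := u + v + 9: 5*d != 3*u + 3*v + 39
Then branch requires 2*m != 3*v + 7; else branch requires 5*d + 10*m != 3*u + 3*v - 1.
Before the if: ((3*d = u + v + 7 or d > -14) -> 2*m != 3*v + 7) and ((not (3*d = u + v + 7 or d > -14)) -> 5*d + 10*m != 3*u + 3*v - 1)
Answer: WP = ((3*d = u + v + 7 or d > -14) -> 2*m != 3*v + 7) and ((not (3*d = u + v + 7 or d > -14)) -> 5*d + 10*m != 3*u + 3*v - 1)


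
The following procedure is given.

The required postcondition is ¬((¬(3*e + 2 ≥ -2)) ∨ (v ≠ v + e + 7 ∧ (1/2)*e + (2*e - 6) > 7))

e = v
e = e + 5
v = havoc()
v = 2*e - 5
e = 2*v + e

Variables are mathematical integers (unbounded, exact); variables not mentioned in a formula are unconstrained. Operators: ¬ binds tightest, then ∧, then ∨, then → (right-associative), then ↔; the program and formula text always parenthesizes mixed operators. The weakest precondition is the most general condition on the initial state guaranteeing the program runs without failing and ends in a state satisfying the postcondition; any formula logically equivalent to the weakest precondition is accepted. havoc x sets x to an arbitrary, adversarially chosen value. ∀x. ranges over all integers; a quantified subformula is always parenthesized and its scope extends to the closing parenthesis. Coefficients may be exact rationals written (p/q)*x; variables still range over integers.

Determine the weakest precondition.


Working backward. After the program, the postcondition ¬((¬(3*e + 2 ≥ -2)) ∨ (v ≠ v + e + 7 ∧ (1/2)*e + (2*e - 6) > 7)) must hold; in canonical form it is ¬((¬(3*e ≥ -4)) ∨ (e ≠ -7 ∧ (5/2)*e > 13)).
Before e := 2*v + e: ¬((¬(3*e + 6*v ≥ -4)) ∨ (e + 2*v ≠ -7 ∧ (5/2)*e + 5*v > 13))
Before v := 2*e - 5: ¬((¬(15*e ≥ 26)) ∨ (5*e ≠ 3 ∧ (25/2)*e > 38))
Before havoc v: ¬((¬(15*e ≥ 26)) ∨ (5*e ≠ 3 ∧ (25/2)*e > 38))
Before e := e + 5: ¬((¬(15*e ≥ -49)) ∨ (5*e ≠ -22 ∧ (25/2)*e > -49/2))
Before e := v: ¬((¬(15*v ≥ -49)) ∨ (5*v ≠ -22 ∧ (25/2)*v > -49/2))
Answer: WP = ¬((¬(15*v ≥ -49)) ∨ (5*v ≠ -22 ∧ (25/2)*v > -49/2))


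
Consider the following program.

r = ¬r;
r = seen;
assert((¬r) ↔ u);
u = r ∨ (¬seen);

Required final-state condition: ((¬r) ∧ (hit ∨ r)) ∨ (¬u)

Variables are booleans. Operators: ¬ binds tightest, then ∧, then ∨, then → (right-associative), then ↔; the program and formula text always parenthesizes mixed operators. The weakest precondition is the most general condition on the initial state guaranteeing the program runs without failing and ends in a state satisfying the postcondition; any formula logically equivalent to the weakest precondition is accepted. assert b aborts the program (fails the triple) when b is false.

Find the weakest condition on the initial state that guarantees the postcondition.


Working backward. After the program, ((¬r) ∧ (hit ∨ r)) ∨ (¬u) must hold.
Before u := r ∨ (¬seen): ((¬r) ∧ (hit ∨ r)) ∨ (¬(r ∨ (¬seen)))
Before assert (¬r) ↔ u: ((¬r) ↔ u) ∧ (((¬r) ∧ (hit ∨ r)) ∨ (¬(r ∨ (¬seen))))
Before r := seen: ((¬seen) ↔ u) ∧ (¬seen) ∧ (hit ∨ seen)
Before r := ¬r: ((¬seen) ↔ u) ∧ (¬seen) ∧ (hit ∨ seen)
Answer: WP = ((¬seen) ↔ u) ∧ (¬seen) ∧ (hit ∨ seen)


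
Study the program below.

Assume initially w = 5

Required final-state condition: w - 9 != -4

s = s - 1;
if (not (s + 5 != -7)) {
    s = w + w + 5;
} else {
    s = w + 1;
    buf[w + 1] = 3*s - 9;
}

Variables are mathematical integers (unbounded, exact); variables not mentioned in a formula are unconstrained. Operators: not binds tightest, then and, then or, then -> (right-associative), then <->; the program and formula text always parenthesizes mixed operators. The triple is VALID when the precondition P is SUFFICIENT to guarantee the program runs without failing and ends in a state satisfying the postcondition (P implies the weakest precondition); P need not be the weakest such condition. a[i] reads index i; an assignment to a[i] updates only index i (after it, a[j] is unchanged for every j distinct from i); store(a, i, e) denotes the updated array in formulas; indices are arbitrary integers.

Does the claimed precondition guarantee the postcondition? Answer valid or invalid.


Working backward. After the program, the postcondition w - 9 != -4 must hold; in canonical form it is w != 5.
Then branch requires w != 5; else branch requires w != 5.
Before the if: ((not (s != -12)) -> w != 5) and (s != -12 -> w != 5)
Before s := s - 1: ((not (s != -11)) -> w != 5) and (s != -11 -> w != 5)
The weakest precondition is ((not (s != -11)) -> w != 5) and (s != -11 -> w != 5).
Check whether w = 5 implies it.
Countermodel: at the initial state s = 0, w = 5, the precondition holds but the weakest precondition fails.
Answer: invalid


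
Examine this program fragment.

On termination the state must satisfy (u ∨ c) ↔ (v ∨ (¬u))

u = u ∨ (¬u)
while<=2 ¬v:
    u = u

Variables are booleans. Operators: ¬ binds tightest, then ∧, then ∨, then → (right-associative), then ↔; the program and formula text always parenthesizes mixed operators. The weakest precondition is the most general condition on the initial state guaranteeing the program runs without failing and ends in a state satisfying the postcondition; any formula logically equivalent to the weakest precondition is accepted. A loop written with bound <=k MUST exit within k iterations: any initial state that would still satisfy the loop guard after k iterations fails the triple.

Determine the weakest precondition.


Working backward. After the program, (u ∨ c) ↔ (v ∨ (¬u)) must hold.
Before the loop (bound <=2), unroll the exhaustion recursion (WP_0 = exit-now case; WP_j = one more guarded iteration, up to j = 2):
  WP_0: v ∧ ((u ∨ c) ↔ (v ∨ (¬u)))
  WP_1: ((¬v) → (v ∧ ((u ∨ c) ↔ (v ∨ (¬u))))) ∧ (v → ((u ∨ c) ↔ (v ∨ (¬u))))
  WP_2: ((¬v) → (((¬v) → (v ∧ ((u ∨ c) ↔ (v ∨ (¬u))))) ∧ (v → ((u ∨ c) ↔ (v ∨ (¬u)))))) ∧ (v → ((u ∨ c) ↔ (v ∨ (¬u))))
So before the loop: ((¬v) → (((¬v) → (v ∧ ((u ∨ c) ↔ (v ∨ (¬u))))) ∧ (v → ((u ∨ c) ↔ (v ∨ (¬u)))))) ∧ (v → ((u ∨ c) ↔ (v ∨ (¬u))))
Before u := u ∨ (¬u): (¬v) → ((¬v) → v)
Answer: WP = (¬v) → ((¬v) → v)


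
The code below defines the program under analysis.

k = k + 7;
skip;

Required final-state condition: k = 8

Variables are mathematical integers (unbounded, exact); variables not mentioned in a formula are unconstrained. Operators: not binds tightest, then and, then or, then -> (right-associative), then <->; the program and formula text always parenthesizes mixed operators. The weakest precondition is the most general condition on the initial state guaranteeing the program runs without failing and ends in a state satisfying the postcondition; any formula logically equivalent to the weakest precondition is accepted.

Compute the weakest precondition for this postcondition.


Working backward. After the program, k = 8 must hold.
Before skip: k = 8
Before k := k + 7: k = 1
Answer: WP = k = 1


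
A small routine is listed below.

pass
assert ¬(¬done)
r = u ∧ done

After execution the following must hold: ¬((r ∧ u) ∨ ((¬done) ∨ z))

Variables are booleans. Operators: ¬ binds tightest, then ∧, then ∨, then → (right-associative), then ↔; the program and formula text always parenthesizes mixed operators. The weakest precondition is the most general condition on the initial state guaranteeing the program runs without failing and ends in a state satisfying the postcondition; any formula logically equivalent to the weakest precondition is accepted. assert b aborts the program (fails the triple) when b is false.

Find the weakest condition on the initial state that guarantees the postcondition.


Working backward. After the program, the postcondition ¬((r ∧ u) ∨ ((¬done) ∨ z)) must hold; in canonical form it is ¬((r ∧ u) ∨ (¬done) ∨ z).
Before r := u ∧ done: ¬((u ∧ done) ∨ (¬done) ∨ z)
Before assert ¬(¬done): done ∧ (¬((u ∧ done) ∨ (¬done) ∨ z))
Before skip: done ∧ (¬((u ∧ done) ∨ (¬done) ∨ z))
Answer: WP = done ∧ (¬((u ∧ done) ∨ (¬done) ∨ z))


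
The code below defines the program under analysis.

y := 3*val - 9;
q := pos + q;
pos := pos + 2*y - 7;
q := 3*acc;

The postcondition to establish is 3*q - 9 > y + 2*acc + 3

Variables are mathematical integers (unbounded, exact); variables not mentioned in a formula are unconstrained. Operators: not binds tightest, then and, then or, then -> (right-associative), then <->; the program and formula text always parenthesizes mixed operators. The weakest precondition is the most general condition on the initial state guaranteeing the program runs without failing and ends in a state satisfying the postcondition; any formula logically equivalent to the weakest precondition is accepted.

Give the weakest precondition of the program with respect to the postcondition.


Working backward. After the program, the postcondition 3*q - 9 > y + 2*acc + 3 must hold; in canonical form it is 3*q > 2*acc + y + 12.
Before q := 3*acc: 7*acc > y + 12
Before pos := pos + 2*y - 7: 7*acc > y + 12
Before q := pos + q: 7*acc > y + 12
Before y := 3*val - 9: 7*acc > 3*val + 3
Answer: WP = 7*acc > 3*val + 3


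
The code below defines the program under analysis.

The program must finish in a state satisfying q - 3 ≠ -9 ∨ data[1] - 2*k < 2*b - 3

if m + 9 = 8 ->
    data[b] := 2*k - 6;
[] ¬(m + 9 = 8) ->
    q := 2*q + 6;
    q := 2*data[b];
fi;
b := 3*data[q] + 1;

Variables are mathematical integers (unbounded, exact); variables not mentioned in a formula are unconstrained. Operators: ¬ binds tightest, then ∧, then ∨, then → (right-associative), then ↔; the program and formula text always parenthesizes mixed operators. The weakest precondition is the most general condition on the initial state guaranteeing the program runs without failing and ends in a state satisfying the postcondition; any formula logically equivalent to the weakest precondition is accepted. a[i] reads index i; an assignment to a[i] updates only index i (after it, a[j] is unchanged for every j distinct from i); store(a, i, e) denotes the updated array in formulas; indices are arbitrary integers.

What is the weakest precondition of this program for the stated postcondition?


Working backward. After the program, the postcondition q - 3 ≠ -9 ∨ data[1] - 2*k < 2*b - 3 must hold; in canonical form it is q ≠ -6 ∨ data[1] < 2*b + 2*k - 3.
Before b := 3*data[q] + 1: q ≠ -6 ∨ data[1] < 6*data[q] + 2*k - 1
Then branch requires q ≠ -6 ∨ store(data, b, 2*k - 6)[1] < 6*store(data, b, 2*k - 6)[q] + 2*k - 1; else branch requires 2*data[b] ≠ -6 ∨ data[1] < 6*data[2*data[b]] + 2*k - 1.
Before the if: (m = -1 → (q ≠ -6 ∨ store(data, b, 2*k - 6)[1] < 6*store(data, b, 2*k - 6)[q] + 2*k - 1)) ∧ ((¬(m = -1)) → (2*data[b] ≠ -6 ∨ data[1] < 6*data[2*data[b]] + 2*k - 1))
Answer: WP = (m = -1 → (q ≠ -6 ∨ store(data, b, 2*k - 6)[1] < 6*store(data, b, 2*k - 6)[q] + 2*k - 1)) ∧ ((¬(m = -1)) → (2*data[b] ≠ -6 ∨ data[1] < 6*data[2*data[b]] + 2*k - 1))


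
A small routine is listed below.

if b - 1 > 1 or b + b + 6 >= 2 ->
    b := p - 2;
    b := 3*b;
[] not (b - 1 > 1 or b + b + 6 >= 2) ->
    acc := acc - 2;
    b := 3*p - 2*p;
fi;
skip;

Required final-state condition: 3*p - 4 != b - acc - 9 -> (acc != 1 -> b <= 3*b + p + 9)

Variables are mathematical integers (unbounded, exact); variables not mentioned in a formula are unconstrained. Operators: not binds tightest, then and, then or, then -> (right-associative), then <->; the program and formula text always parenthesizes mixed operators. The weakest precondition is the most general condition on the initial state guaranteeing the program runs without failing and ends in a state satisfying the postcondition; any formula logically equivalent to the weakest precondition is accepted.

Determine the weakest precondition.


Working backward. After the program, the postcondition 3*p - 4 != b - acc - 9 -> (acc != 1 -> b <= 3*b + p + 9) must hold; in canonical form it is acc + 3*p != b - 5 -> (acc != 1 -> 2*b + p >= -9).
Before skip: acc + 3*p != b - 5 -> (acc != 1 -> 2*b + p >= -9)
Then branch requires acc != -11 -> (acc != 1 -> 7*p >= 3); else branch requires acc + 2*p != -3 -> (acc != 3 -> 3*p >= -9).
Before the if: ((b > 2 or 2*b >= -4) -> (acc != -11 -> (acc != 1 -> 7*p >= 3))) and ((not (b > 2 or 2*b >= -4)) -> (acc + 2*p != -3 -> (acc != 3 -> 3*p >= -9)))
Answer: WP = ((b > 2 or 2*b >= -4) -> (acc != -11 -> (acc != 1 -> 7*p >= 3))) and ((not (b > 2 or 2*b >= -4)) -> (acc + 2*p != -3 -> (acc != 3 -> 3*p >= -9)))


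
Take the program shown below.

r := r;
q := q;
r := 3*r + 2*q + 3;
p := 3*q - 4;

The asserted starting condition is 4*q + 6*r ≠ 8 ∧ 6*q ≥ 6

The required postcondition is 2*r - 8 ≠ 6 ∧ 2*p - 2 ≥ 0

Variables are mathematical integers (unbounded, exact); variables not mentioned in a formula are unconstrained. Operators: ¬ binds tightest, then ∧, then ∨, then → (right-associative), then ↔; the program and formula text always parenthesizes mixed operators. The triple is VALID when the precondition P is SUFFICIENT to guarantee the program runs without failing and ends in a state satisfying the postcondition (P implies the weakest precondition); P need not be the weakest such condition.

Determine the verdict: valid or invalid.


Working backward. After the program, the postcondition 2*r - 8 ≠ 6 ∧ 2*p - 2 ≥ 0 must hold; in canonical form it is 2*r ≠ 14 ∧ 2*p ≥ 2.
Before p := 3*q - 4: 2*r ≠ 14 ∧ 6*q ≥ 10
Before r := 3*r + 2*q + 3: 4*q + 6*r ≠ 8 ∧ 6*q ≥ 10
Before q := q: 4*q + 6*r ≠ 8 ∧ 6*q ≥ 10
Before r := r: 4*q + 6*r ≠ 8 ∧ 6*q ≥ 10
The weakest precondition is 4*q + 6*r ≠ 8 ∧ 6*q ≥ 10.
Check whether 4*q + 6*r ≠ 8 ∧ 6*q ≥ 6 implies it.
Countermodel: at the initial state q = 1, r = 0, the precondition holds but the weakest precondition fails.
Answer: invalid


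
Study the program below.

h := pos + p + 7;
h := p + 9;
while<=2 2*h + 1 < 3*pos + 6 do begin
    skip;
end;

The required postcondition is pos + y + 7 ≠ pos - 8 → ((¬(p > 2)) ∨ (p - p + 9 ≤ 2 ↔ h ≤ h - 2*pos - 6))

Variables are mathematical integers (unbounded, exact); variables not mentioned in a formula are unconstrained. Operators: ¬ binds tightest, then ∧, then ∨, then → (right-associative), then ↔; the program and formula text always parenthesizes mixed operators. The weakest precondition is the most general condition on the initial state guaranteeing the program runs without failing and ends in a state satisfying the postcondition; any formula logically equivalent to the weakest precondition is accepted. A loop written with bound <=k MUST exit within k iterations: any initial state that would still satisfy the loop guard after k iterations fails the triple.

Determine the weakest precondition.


Working backward. After the program, the postcondition pos + y + 7 ≠ pos - 8 → ((¬(p > 2)) ∨ (p - p + 9 ≤ 2 ↔ h ≤ h - 2*pos - 6)) must hold; in canonical form it is y ≠ -15 → ((¬(p > 2)) ∨ (¬(2*pos ≤ -6))).
Before the loop (bound <=2), unroll the exhaustion recursion (WP_0 = exit-now case; WP_j = one more guarded iteration, up to j = 2):
  WP_0: (¬(2*h < 3*pos + 5)) ∧ (y ≠ -15 → ((¬(p > 2)) ∨ (¬(2*pos ≤ -6))))
  WP_1: (2*h < 3*pos + 5 → ((¬(2*h < 3*pos + 5)) ∧ (y ≠ -15 → ((¬(p > 2)) ∨ (¬(2*pos ≤ -6)))))) ∧ ((¬(2*h < 3*pos + 5)) → (y ≠ -15 → ((¬(p > 2)) ∨ (¬(2*pos ≤ -6)))))
  WP_2: (2*h < 3*pos + 5 → ((2*h < 3*pos + 5 → ((¬(2*h < 3*pos + 5)) ∧ (y ≠ -15 → ((¬(p > 2)) ∨ (¬(2*pos ≤ -6)))))) ∧ ((¬(2*h < 3*pos + 5)) → (y ≠ -15 → ((¬(p > 2)) ∨ (¬(2*pos ≤ -6))))))) ∧ ((¬(2*h < 3*pos + 5)) → (y ≠ -15 → ((¬(p > 2)) ∨ (¬(2*pos ≤ -6)))))
So before the loop: (2*h < 3*pos + 5 → ((2*h < 3*pos + 5 → ((¬(2*h < 3*pos + 5)) ∧ (y ≠ -15 → ((¬(p > 2)) ∨ (¬(2*pos ≤ -6)))))) ∧ ((¬(2*h < 3*pos + 5)) → (y ≠ -15 → ((¬(p > 2)) ∨ (¬(2*pos ≤ -6))))))) ∧ ((¬(2*h < 3*pos + 5)) → (y ≠ -15 → ((¬(p > 2)) ∨ (¬(2*pos ≤ -6)))))
Before h := p + 9: (2*p < 3*pos - 13 → ((2*p < 3*pos - 13 → ((¬(2*p < 3*pos - 13)) ∧ (y ≠ -15 → ((¬(p > 2)) ∨ (¬(2*pos ≤ -6)))))) ∧ ((¬(2*p < 3*pos - 13)) → (y ≠ -15 → ((¬(p > 2)) ∨ (¬(2*pos ≤ -6))))))) ∧ ((¬(2*p < 3*pos - 13)) → (y ≠ -15 → ((¬(p > 2)) ∨ (¬(2*pos ≤ -6)))))
Before h := pos + p + 7: (2*p < 3*pos - 13 → ((2*p < 3*pos - 13 → ((¬(2*p < 3*pos - 13)) ∧ (y ≠ -15 → ((¬(p > 2)) ∨ (¬(2*pos ≤ -6)))))) ∧ ((¬(2*p < 3*pos - 13)) → (y ≠ -15 → ((¬(p > 2)) ∨ (¬(2*pos ≤ -6))))))) ∧ ((¬(2*p < 3*pos - 13)) → (y ≠ -15 → ((¬(p > 2)) ∨ (¬(2*pos ≤ -6)))))
Answer: WP = (2*p < 3*pos - 13 → ((2*p < 3*pos - 13 → ((¬(2*p < 3*pos - 13)) ∧ (y ≠ -15 → ((¬(p > 2)) ∨ (¬(2*pos ≤ -6)))))) ∧ ((¬(2*p < 3*pos - 13)) → (y ≠ -15 → ((¬(p > 2)) ∨ (¬(2*pos ≤ -6))))))) ∧ ((¬(2*p < 3*pos - 13)) → (y ≠ -15 → ((¬(p > 2)) ∨ (¬(2*pos ≤ -6)))))


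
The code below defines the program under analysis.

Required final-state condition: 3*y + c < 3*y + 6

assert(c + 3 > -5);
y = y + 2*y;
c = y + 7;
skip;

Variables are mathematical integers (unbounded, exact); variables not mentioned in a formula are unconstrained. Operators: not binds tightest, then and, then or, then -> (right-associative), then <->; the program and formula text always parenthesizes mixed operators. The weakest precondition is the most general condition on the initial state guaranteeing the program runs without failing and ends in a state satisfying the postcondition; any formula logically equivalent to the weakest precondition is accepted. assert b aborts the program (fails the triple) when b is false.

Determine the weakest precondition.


Working backward. After the program, the postcondition 3*y + c < 3*y + 6 must hold; in canonical form it is c < 6.
Before skip: c < 6
Before c := y + 7: y < -1
Before y := y + 2*y: 3*y < -1
Before assert c + 3 > -5: c > -8 and 3*y < -1
Answer: WP = c > -8 and 3*y < -1


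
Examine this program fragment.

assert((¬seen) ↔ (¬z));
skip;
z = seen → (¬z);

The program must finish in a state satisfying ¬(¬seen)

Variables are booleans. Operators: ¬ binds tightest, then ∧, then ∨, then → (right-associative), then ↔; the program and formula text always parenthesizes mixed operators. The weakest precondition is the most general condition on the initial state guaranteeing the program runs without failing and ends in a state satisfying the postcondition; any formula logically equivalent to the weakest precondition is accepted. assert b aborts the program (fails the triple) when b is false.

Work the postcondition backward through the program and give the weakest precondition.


Working backward. After the program, the postcondition ¬(¬seen) must hold; in canonical form it is seen.
Before z := seen → (¬z): seen
Before skip: seen
Before assert (¬seen) ↔ (¬z): ((¬seen) ↔ (¬z)) ∧ seen
Answer: WP = ((¬seen) ↔ (¬z)) ∧ seen


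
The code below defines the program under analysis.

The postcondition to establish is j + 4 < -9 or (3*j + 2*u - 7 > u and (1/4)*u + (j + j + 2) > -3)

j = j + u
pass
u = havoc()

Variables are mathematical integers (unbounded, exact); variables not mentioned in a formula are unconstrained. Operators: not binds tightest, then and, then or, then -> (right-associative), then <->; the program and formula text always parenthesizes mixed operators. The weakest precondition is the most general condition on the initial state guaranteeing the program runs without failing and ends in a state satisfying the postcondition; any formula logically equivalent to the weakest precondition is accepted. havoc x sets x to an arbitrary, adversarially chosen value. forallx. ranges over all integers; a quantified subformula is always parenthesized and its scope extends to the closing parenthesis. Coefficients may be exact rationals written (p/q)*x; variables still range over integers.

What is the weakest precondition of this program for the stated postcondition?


Working backward. After the program, the postcondition j + 4 < -9 or (3*j + 2*u - 7 > u and (1/4)*u + (j + j + 2) > -3) must hold; in canonical form it is j < -13 or (3*j + u > 7 and 2*j + (1/4)*u > -5).
Before havoc u: forall u_1. (j < -13 or (3*j + u_1 > 7 and 2*j + (1/4)*u_1 > -5))
Before skip: forall u_1. (j < -13 or (3*j + u_1 > 7 and 2*j + (1/4)*u_1 > -5))
Before j := j + u: forall u_1. (j + u < -13 or (3*j + 3*u + u_1 > 7 and 2*j + 2*u + (1/4)*u_1 > -5))
Answer: WP = forall u_1. (j + u < -13 or (3*j + 3*u + u_1 > 7 and 2*j + 2*u + (1/4)*u_1 > -5))
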